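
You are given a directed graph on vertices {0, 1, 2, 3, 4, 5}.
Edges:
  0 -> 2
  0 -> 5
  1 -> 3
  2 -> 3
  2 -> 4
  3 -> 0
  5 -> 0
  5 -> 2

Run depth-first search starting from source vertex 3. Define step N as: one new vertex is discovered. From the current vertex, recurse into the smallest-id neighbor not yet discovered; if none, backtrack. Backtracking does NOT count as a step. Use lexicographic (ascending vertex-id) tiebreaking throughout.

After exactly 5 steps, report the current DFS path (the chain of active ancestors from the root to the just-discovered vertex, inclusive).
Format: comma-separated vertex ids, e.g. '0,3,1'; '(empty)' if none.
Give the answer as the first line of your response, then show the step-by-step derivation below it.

3,0,5

step 1: discover 3; path=3; order=3
step 2: discover 0; path=3>0; order=3,0
step 3: discover 2; path=3>0>2; order=3,0,2
step 4: discover 4; path=3>0>2>4; order=3,0,2,4
step 5: discover 5; path=3>0>5; order=3,0,2,4,5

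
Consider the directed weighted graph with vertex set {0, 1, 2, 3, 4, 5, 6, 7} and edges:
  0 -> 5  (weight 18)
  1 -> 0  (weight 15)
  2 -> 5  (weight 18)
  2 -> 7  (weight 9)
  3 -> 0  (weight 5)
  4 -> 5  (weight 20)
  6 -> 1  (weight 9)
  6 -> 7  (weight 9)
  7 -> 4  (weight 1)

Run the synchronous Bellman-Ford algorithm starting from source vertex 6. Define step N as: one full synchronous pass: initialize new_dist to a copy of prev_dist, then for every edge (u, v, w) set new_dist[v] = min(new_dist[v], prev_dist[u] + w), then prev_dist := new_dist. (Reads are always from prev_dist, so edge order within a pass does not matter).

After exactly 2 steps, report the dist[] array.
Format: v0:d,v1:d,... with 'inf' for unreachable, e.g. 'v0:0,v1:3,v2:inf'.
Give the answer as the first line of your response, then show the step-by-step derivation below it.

v0:24,v1:9,v2:inf,v3:inf,v4:10,v5:inf,v6:0,v7:9

step 1: dist = v0:inf,v1:9,v2:inf,v3:inf,v4:inf,v5:inf,v6:0,v7:9
step 2: dist = v0:24,v1:9,v2:inf,v3:inf,v4:10,v5:inf,v6:0,v7:9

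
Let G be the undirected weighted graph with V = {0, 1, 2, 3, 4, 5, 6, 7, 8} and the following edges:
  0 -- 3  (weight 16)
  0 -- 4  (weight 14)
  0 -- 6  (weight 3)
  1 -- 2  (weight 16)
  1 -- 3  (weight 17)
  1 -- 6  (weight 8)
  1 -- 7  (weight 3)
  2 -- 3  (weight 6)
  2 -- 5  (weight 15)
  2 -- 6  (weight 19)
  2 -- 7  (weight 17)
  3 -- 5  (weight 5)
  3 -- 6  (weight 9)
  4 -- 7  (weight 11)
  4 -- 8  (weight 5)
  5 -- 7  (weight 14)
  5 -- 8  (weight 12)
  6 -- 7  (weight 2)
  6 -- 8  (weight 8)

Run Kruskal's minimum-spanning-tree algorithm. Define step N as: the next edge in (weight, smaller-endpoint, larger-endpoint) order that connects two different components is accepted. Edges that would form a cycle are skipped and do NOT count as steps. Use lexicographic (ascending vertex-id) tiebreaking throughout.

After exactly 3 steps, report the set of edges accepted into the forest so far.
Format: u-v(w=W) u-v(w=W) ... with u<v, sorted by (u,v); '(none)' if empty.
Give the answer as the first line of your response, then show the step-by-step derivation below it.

0-6(w=3) 1-7(w=3) 6-7(w=2)

step 1: add edge 6-7 (w=2); MST = {6-7(w=2)}
step 2: add edge 0-6 (w=3); MST = {0-6(w=3) 6-7(w=2)}
step 3: add edge 1-7 (w=3); MST = {0-6(w=3) 1-7(w=3) 6-7(w=2)}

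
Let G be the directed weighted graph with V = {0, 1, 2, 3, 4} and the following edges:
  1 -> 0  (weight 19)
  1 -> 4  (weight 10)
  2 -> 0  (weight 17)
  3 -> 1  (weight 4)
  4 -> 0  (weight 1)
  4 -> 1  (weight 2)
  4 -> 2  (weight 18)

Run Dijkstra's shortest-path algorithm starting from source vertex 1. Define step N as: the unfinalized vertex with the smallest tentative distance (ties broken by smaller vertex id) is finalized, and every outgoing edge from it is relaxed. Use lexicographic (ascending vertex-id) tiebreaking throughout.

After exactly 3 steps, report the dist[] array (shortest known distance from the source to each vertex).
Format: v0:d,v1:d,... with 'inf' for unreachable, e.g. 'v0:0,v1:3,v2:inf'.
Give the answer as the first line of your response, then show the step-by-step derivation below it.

v0:11,v1:0,v2:28,v3:inf,v4:10

step 1: dist = v0:19,v1:0,v2:inf,v3:inf,v4:10
step 2: dist = v0:11,v1:0,v2:28,v3:inf,v4:10
step 3: dist = v0:11,v1:0,v2:28,v3:inf,v4:10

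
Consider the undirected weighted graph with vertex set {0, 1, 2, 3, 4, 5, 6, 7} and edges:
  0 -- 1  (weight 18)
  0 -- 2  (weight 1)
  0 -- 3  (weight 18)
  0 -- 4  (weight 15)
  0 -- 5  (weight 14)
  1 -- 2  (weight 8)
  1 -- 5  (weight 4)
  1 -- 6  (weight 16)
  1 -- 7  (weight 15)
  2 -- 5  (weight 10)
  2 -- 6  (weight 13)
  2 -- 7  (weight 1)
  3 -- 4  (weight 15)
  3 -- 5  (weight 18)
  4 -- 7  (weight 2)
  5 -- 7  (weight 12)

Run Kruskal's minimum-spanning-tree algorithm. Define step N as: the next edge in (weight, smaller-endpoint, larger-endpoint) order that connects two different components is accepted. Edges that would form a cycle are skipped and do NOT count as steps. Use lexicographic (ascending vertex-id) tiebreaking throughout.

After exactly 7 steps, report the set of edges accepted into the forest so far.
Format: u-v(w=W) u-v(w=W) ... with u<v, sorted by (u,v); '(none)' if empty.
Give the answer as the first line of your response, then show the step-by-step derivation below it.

0-2(w=1) 1-2(w=8) 1-5(w=4) 2-6(w=13) 2-7(w=1) 3-4(w=15) 4-7(w=2)

step 1: add edge 0-2 (w=1); MST = {0-2(w=1)}
step 2: add edge 2-7 (w=1); MST = {0-2(w=1) 2-7(w=1)}
step 3: add edge 4-7 (w=2); MST = {0-2(w=1) 2-7(w=1) 4-7(w=2)}
step 4: add edge 1-5 (w=4); MST = {0-2(w=1) 1-5(w=4) 2-7(w=1) 4-7(w=2)}
step 5: add edge 1-2 (w=8); MST = {0-2(w=1) 1-2(w=8) 1-5(w=4) 2-7(w=1) 4-7(w=2)}
step 6: add edge 2-6 (w=13); MST = {0-2(w=1) 1-2(w=8) 1-5(w=4) 2-6(w=13) 2-7(w=1) 4-7(w=2)}
step 7: add edge 3-4 (w=15); MST = {0-2(w=1) 1-2(w=8) 1-5(w=4) 2-6(w=13) 2-7(w=1) 3-4(w=15) 4-7(w=2)}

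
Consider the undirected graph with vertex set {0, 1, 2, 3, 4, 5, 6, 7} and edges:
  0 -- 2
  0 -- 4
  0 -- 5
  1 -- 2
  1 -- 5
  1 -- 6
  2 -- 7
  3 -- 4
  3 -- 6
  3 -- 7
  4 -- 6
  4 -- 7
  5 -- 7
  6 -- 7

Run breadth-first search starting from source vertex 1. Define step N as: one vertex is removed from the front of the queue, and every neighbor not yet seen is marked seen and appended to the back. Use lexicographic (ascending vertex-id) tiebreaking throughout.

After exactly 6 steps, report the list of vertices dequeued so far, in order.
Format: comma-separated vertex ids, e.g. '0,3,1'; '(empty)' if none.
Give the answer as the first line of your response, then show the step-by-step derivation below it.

1,2,5,6,0,7

step 1: dequeue 1; queue=[2,5,6]; order=1
step 2: dequeue 2; queue=[5,6,0,7]; order=1,2
step 3: dequeue 5; queue=[6,0,7]; order=1,2,5
step 4: dequeue 6; queue=[0,7,3,4]; order=1,2,5,6
step 5: dequeue 0; queue=[7,3,4]; order=1,2,5,6,0
step 6: dequeue 7; queue=[3,4]; order=1,2,5,6,0,7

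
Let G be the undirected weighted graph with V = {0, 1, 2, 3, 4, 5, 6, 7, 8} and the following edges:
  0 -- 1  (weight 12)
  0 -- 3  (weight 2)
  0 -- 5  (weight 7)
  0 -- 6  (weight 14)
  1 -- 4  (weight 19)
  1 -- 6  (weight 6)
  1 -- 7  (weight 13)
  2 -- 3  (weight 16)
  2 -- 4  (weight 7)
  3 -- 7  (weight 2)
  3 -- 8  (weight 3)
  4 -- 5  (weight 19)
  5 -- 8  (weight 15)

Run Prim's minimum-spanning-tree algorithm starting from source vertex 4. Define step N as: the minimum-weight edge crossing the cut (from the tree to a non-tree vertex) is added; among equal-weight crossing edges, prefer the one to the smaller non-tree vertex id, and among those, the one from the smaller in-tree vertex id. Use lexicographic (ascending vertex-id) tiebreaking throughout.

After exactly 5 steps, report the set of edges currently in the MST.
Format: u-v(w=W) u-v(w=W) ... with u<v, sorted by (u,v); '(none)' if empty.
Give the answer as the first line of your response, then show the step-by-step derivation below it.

0-3(w=2) 2-3(w=16) 2-4(w=7) 3-7(w=2) 3-8(w=3)

step 1: add edge 2-4 (w=7); MST = {2-4(w=7)}
step 2: add edge 2-3 (w=16); MST = {2-3(w=16) 2-4(w=7)}
step 3: add edge 0-3 (w=2); MST = {0-3(w=2) 2-3(w=16) 2-4(w=7)}
step 4: add edge 3-7 (w=2); MST = {0-3(w=2) 2-3(w=16) 2-4(w=7) 3-7(w=2)}
step 5: add edge 3-8 (w=3); MST = {0-3(w=2) 2-3(w=16) 2-4(w=7) 3-7(w=2) 3-8(w=3)}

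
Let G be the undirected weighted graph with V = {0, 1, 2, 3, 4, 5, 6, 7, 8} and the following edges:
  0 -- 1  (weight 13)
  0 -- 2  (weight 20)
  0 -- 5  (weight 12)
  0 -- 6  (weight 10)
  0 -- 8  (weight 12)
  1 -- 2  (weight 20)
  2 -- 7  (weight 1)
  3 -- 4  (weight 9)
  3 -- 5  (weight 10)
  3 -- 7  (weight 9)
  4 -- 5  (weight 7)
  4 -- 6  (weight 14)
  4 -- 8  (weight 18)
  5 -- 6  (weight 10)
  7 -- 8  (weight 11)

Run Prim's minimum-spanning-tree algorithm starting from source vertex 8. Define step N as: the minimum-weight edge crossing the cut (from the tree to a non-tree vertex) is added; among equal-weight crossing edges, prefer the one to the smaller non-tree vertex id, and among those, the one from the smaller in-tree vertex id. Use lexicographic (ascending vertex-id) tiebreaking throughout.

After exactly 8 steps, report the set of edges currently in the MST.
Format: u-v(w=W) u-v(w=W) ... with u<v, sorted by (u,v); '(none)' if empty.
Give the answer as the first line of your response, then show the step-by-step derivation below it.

0-1(w=13) 0-6(w=10) 2-7(w=1) 3-4(w=9) 3-7(w=9) 4-5(w=7) 5-6(w=10) 7-8(w=11)

step 1: add edge 7-8 (w=11); MST = {7-8(w=11)}
step 2: add edge 2-7 (w=1); MST = {2-7(w=1) 7-8(w=11)}
step 3: add edge 3-7 (w=9); MST = {2-7(w=1) 3-7(w=9) 7-8(w=11)}
step 4: add edge 3-4 (w=9); MST = {2-7(w=1) 3-4(w=9) 3-7(w=9) 7-8(w=11)}
step 5: add edge 4-5 (w=7); MST = {2-7(w=1) 3-4(w=9) 3-7(w=9) 4-5(w=7) 7-8(w=11)}
step 6: add edge 5-6 (w=10); MST = {2-7(w=1) 3-4(w=9) 3-7(w=9) 4-5(w=7) 5-6(w=10) 7-8(w=11)}
step 7: add edge 0-6 (w=10); MST = {0-6(w=10) 2-7(w=1) 3-4(w=9) 3-7(w=9) 4-5(w=7) 5-6(w=10) 7-8(w=11)}
step 8: add edge 0-1 (w=13); MST = {0-1(w=13) 0-6(w=10) 2-7(w=1) 3-4(w=9) 3-7(w=9) 4-5(w=7) 5-6(w=10) 7-8(w=11)}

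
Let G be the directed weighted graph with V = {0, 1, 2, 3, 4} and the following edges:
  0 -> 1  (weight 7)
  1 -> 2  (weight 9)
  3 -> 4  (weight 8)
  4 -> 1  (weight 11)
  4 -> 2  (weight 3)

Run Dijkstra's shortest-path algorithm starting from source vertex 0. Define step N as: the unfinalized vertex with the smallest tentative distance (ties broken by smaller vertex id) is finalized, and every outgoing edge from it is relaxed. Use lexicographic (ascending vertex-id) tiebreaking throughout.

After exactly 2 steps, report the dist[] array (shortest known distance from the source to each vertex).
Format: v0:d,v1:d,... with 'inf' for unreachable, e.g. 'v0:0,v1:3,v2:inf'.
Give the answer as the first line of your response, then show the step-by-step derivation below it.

v0:0,v1:7,v2:16,v3:inf,v4:inf

step 1: dist = v0:0,v1:7,v2:inf,v3:inf,v4:inf
step 2: dist = v0:0,v1:7,v2:16,v3:inf,v4:inf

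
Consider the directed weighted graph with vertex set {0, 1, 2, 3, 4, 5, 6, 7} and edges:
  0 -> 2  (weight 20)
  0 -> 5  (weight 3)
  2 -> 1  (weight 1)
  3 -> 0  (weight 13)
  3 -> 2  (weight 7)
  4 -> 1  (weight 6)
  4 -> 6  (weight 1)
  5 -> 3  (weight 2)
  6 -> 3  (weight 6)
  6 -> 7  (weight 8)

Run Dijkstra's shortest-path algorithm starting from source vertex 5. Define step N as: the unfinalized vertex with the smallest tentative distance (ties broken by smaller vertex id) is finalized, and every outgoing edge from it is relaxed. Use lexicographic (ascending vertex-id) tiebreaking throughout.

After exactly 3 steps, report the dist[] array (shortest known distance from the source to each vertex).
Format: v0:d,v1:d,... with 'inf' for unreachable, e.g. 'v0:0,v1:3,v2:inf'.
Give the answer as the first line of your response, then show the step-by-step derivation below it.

v0:15,v1:10,v2:9,v3:2,v4:inf,v5:0,v6:inf,v7:inf

step 1: dist = v0:inf,v1:inf,v2:inf,v3:2,v4:inf,v5:0,v6:inf,v7:inf
step 2: dist = v0:15,v1:inf,v2:9,v3:2,v4:inf,v5:0,v6:inf,v7:inf
step 3: dist = v0:15,v1:10,v2:9,v3:2,v4:inf,v5:0,v6:inf,v7:inf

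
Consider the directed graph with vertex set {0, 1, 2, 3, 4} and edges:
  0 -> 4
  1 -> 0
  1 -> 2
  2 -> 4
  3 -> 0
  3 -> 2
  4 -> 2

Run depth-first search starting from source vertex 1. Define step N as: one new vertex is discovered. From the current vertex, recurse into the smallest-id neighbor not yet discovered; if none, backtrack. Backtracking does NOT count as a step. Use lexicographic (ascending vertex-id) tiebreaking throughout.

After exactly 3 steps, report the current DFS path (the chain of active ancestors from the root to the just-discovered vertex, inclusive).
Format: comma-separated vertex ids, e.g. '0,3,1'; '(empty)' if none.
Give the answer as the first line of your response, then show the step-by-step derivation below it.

1,0,4

step 1: discover 1; path=1; order=1
step 2: discover 0; path=1>0; order=1,0
step 3: discover 4; path=1>0>4; order=1,0,4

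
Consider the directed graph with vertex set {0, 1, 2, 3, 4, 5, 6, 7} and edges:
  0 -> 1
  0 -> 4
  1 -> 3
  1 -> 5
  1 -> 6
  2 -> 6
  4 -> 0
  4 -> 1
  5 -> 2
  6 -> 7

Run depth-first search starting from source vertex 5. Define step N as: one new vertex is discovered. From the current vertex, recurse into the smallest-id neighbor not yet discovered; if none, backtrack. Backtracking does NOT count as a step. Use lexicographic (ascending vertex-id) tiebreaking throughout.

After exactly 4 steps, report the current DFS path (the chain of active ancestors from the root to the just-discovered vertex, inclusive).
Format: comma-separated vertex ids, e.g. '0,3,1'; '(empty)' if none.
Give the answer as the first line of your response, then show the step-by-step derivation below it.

5,2,6,7

step 1: discover 5; path=5; order=5
step 2: discover 2; path=5>2; order=5,2
step 3: discover 6; path=5>2>6; order=5,2,6
step 4: discover 7; path=5>2>6>7; order=5,2,6,7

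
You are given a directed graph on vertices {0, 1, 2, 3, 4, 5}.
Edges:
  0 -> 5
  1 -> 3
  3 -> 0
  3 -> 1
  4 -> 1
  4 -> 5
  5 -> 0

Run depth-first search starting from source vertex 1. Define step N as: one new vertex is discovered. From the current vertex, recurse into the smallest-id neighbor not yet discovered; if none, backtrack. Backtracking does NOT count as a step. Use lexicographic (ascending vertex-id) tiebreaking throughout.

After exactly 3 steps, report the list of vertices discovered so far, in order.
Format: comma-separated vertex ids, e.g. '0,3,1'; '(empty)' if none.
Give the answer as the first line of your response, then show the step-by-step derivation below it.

1,3,0

step 1: discover 1; path=1; order=1
step 2: discover 3; path=1>3; order=1,3
step 3: discover 0; path=1>3>0; order=1,3,0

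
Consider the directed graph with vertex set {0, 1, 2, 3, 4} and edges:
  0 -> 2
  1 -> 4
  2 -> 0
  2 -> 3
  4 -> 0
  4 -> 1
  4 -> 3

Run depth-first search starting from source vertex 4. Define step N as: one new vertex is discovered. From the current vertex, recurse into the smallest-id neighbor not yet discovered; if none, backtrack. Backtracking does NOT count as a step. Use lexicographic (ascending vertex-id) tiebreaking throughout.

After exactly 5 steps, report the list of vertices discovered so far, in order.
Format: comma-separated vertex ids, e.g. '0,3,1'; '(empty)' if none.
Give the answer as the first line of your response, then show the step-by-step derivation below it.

4,0,2,3,1

step 1: discover 4; path=4; order=4
step 2: discover 0; path=4>0; order=4,0
step 3: discover 2; path=4>0>2; order=4,0,2
step 4: discover 3; path=4>0>2>3; order=4,0,2,3
step 5: discover 1; path=4>1; order=4,0,2,3,1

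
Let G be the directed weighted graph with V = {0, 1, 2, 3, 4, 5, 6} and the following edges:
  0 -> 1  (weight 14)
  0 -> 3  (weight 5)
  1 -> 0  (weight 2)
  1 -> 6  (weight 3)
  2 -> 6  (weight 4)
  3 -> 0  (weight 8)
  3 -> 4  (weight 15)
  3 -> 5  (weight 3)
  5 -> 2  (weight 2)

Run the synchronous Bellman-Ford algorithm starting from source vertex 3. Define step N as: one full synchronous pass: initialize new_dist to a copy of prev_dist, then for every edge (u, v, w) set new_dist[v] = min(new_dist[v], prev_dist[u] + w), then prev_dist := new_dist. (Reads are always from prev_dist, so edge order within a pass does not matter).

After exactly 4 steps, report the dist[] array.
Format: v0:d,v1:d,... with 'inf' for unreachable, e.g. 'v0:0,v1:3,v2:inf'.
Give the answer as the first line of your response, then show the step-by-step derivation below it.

v0:8,v1:22,v2:5,v3:0,v4:15,v5:3,v6:9

step 1: dist = v0:8,v1:inf,v2:inf,v3:0,v4:15,v5:3,v6:inf
step 2: dist = v0:8,v1:22,v2:5,v3:0,v4:15,v5:3,v6:inf
step 3: dist = v0:8,v1:22,v2:5,v3:0,v4:15,v5:3,v6:9
step 4: dist = v0:8,v1:22,v2:5,v3:0,v4:15,v5:3,v6:9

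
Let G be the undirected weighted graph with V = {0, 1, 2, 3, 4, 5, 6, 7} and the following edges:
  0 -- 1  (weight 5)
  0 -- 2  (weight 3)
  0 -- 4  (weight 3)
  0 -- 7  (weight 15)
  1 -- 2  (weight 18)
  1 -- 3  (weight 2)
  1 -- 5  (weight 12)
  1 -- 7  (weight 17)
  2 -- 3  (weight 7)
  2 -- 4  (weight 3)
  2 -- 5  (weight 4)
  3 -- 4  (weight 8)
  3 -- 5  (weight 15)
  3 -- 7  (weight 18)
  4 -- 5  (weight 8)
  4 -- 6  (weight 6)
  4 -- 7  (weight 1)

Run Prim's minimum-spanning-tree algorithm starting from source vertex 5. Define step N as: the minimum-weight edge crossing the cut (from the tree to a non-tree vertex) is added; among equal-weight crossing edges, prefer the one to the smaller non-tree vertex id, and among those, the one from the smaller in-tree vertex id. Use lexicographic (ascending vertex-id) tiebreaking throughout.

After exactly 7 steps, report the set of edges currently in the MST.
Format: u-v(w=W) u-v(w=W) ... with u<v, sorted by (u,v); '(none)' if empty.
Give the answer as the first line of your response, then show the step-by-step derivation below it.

0-1(w=5) 0-2(w=3) 0-4(w=3) 1-3(w=2) 2-5(w=4) 4-6(w=6) 4-7(w=1)

step 1: add edge 2-5 (w=4); MST = {2-5(w=4)}
step 2: add edge 0-2 (w=3); MST = {0-2(w=3) 2-5(w=4)}
step 3: add edge 0-4 (w=3); MST = {0-2(w=3) 0-4(w=3) 2-5(w=4)}
step 4: add edge 4-7 (w=1); MST = {0-2(w=3) 0-4(w=3) 2-5(w=4) 4-7(w=1)}
step 5: add edge 0-1 (w=5); MST = {0-1(w=5) 0-2(w=3) 0-4(w=3) 2-5(w=4) 4-7(w=1)}
step 6: add edge 1-3 (w=2); MST = {0-1(w=5) 0-2(w=3) 0-4(w=3) 1-3(w=2) 2-5(w=4) 4-7(w=1)}
step 7: add edge 4-6 (w=6); MST = {0-1(w=5) 0-2(w=3) 0-4(w=3) 1-3(w=2) 2-5(w=4) 4-6(w=6) 4-7(w=1)}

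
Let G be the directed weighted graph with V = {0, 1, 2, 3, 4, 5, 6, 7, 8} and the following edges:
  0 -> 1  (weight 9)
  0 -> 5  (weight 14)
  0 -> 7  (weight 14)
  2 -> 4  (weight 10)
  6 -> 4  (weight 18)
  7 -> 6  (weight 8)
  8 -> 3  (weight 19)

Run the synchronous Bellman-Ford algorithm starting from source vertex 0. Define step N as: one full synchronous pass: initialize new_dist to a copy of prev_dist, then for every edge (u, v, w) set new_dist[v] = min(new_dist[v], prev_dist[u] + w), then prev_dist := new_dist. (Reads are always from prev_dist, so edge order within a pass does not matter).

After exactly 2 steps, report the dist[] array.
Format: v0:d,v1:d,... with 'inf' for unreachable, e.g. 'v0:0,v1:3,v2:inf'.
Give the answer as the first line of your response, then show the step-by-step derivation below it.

v0:0,v1:9,v2:inf,v3:inf,v4:inf,v5:14,v6:22,v7:14,v8:inf

step 1: dist = v0:0,v1:9,v2:inf,v3:inf,v4:inf,v5:14,v6:inf,v7:14,v8:inf
step 2: dist = v0:0,v1:9,v2:inf,v3:inf,v4:inf,v5:14,v6:22,v7:14,v8:inf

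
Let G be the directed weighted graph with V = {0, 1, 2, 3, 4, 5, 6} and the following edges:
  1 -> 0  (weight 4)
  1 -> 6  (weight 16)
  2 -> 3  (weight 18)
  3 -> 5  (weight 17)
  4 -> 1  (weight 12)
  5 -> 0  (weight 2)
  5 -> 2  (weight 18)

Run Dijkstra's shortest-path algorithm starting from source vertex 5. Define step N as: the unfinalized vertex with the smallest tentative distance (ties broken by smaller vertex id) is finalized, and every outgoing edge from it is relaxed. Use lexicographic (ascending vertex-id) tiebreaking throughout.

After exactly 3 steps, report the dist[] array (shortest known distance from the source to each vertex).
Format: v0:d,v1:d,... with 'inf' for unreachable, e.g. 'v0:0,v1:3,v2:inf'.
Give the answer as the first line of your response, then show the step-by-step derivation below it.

v0:2,v1:inf,v2:18,v3:36,v4:inf,v5:0,v6:inf

step 1: dist = v0:2,v1:inf,v2:18,v3:inf,v4:inf,v5:0,v6:inf
step 2: dist = v0:2,v1:inf,v2:18,v3:inf,v4:inf,v5:0,v6:inf
step 3: dist = v0:2,v1:inf,v2:18,v3:36,v4:inf,v5:0,v6:inf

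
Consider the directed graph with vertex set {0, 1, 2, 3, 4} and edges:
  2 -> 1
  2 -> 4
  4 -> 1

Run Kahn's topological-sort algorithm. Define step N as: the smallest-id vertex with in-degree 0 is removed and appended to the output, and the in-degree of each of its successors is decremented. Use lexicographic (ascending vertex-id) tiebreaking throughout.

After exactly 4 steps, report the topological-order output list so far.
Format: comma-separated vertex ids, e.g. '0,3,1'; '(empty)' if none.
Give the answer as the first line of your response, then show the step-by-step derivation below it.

0,2,3,4

step 1: output 0; order=[0]; indeg=(0,2,0,0,1)
step 2: output 2; order=[0,2]; indeg=(0,1,0,0,0)
step 3: output 3; order=[0,2,3]; indeg=(0,1,0,0,0)
step 4: output 4; order=[0,2,3,4]; indeg=(0,0,0,0,0)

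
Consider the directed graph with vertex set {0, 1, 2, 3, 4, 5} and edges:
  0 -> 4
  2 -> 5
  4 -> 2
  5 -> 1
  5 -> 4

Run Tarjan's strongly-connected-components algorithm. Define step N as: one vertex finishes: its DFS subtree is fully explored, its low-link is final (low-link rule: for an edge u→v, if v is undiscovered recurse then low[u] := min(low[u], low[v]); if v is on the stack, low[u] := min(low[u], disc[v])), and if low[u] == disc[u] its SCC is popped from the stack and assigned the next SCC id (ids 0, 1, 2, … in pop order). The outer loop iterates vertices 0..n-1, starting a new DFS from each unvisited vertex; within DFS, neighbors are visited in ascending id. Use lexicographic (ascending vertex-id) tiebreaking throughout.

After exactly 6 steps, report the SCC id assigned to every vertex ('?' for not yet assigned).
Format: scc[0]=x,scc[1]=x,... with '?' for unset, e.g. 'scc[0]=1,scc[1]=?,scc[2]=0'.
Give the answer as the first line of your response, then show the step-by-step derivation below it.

scc[0]=2,scc[1]=0,scc[2]=1,scc[3]=3,scc[4]=1,scc[5]=1

step 1: low=(low[0]=0,low[1]=4,low[2]=2,low[3]=?,low[4]=1,low[5]=3); scc=(scc[0]=?,scc[1]=0,scc[2]=?,scc[3]=?,scc[4]=?,scc[5]=?)
step 2: low=(low[0]=0,low[1]=4,low[2]=2,low[3]=?,low[4]=1,low[5]=1); scc=(scc[0]=?,scc[1]=0,scc[2]=?,scc[3]=?,scc[4]=?,scc[5]=?)
step 3: low=(low[0]=0,low[1]=4,low[2]=1,low[3]=?,low[4]=1,low[5]=1); scc=(scc[0]=?,scc[1]=0,scc[2]=?,scc[3]=?,scc[4]=?,scc[5]=?)
step 4: low=(low[0]=0,low[1]=4,low[2]=1,low[3]=?,low[4]=1,low[5]=1); scc=(scc[0]=?,scc[1]=0,scc[2]=1,scc[3]=?,scc[4]=1,scc[5]=1)
step 5: low=(low[0]=0,low[1]=4,low[2]=1,low[3]=?,low[4]=1,low[5]=1); scc=(scc[0]=2,scc[1]=0,scc[2]=1,scc[3]=?,scc[4]=1,scc[5]=1)
step 6: low=(low[0]=0,low[1]=4,low[2]=1,low[3]=5,low[4]=1,low[5]=1); scc=(scc[0]=2,scc[1]=0,scc[2]=1,scc[3]=3,scc[4]=1,scc[5]=1)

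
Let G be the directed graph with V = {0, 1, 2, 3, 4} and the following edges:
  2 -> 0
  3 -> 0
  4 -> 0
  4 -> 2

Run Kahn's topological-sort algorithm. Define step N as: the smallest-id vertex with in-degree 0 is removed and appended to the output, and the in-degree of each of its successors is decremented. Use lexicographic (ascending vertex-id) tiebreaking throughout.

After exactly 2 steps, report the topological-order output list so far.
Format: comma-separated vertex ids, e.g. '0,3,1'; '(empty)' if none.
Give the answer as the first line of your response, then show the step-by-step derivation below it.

1,3

step 1: output 1; order=[1]; indeg=(3,0,1,0,0)
step 2: output 3; order=[1,3]; indeg=(2,0,1,0,0)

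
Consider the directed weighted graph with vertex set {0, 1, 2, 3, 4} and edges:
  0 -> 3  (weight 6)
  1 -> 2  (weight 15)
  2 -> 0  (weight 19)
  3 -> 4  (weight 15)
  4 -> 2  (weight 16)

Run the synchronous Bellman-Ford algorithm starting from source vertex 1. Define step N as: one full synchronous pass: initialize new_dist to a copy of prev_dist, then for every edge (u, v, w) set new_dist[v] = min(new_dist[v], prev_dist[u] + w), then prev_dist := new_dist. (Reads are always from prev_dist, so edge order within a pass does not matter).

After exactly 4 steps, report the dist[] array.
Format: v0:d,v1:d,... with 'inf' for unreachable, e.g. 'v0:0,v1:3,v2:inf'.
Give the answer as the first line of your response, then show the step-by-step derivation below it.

v0:34,v1:0,v2:15,v3:40,v4:55

step 1: dist = v0:inf,v1:0,v2:15,v3:inf,v4:inf
step 2: dist = v0:34,v1:0,v2:15,v3:inf,v4:inf
step 3: dist = v0:34,v1:0,v2:15,v3:40,v4:inf
step 4: dist = v0:34,v1:0,v2:15,v3:40,v4:55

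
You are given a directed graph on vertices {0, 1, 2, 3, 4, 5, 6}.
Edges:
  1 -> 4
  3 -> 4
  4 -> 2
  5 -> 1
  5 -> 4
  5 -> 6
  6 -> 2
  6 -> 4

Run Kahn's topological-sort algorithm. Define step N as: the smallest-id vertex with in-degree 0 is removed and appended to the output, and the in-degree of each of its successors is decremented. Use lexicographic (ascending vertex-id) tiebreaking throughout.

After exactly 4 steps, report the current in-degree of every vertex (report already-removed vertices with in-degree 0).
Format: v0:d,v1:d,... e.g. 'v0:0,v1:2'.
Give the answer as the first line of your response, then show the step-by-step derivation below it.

v0:0,v1:0,v2:2,v3:0,v4:1,v5:0,v6:0

step 1: output 0; order=[0]; indeg=(0,1,2,0,4,0,1)
step 2: output 3; order=[0,3]; indeg=(0,1,2,0,3,0,1)
step 3: output 5; order=[0,3,5]; indeg=(0,0,2,0,2,0,0)
step 4: output 1; order=[0,3,5,1]; indeg=(0,0,2,0,1,0,0)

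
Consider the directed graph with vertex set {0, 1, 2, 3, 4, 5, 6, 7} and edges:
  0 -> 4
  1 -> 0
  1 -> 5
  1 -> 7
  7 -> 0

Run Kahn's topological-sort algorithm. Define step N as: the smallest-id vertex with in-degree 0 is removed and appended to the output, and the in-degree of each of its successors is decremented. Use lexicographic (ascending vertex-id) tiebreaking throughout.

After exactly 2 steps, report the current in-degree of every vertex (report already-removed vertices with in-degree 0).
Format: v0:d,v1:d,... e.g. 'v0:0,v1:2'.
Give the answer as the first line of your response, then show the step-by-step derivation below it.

v0:1,v1:0,v2:0,v3:0,v4:1,v5:0,v6:0,v7:0

step 1: output 1; order=[1]; indeg=(1,0,0,0,1,0,0,0)
step 2: output 2; order=[1,2]; indeg=(1,0,0,0,1,0,0,0)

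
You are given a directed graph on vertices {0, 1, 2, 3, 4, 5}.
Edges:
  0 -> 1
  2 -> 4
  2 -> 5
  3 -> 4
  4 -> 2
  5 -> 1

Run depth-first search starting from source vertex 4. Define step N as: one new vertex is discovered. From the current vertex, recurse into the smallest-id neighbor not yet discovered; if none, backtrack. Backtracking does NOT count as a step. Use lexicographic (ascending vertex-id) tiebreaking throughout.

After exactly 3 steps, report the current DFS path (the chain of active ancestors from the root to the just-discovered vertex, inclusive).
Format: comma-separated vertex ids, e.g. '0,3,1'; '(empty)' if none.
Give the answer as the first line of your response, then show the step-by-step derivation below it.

4,2,5

step 1: discover 4; path=4; order=4
step 2: discover 2; path=4>2; order=4,2
step 3: discover 5; path=4>2>5; order=4,2,5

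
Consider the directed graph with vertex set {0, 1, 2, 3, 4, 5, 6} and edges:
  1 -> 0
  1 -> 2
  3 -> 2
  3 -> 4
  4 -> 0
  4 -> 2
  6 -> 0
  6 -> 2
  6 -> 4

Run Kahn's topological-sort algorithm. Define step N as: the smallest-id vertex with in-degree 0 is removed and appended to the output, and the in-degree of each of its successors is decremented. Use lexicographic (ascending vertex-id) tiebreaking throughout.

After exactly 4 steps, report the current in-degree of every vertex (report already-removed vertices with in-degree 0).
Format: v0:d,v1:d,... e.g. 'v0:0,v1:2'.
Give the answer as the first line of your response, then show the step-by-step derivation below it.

v0:1,v1:0,v2:1,v3:0,v4:0,v5:0,v6:0

step 1: output 1; order=[1]; indeg=(2,0,3,0,2,0,0)
step 2: output 3; order=[1,3]; indeg=(2,0,2,0,1,0,0)
step 3: output 5; order=[1,3,5]; indeg=(2,0,2,0,1,0,0)
step 4: output 6; order=[1,3,5,6]; indeg=(1,0,1,0,0,0,0)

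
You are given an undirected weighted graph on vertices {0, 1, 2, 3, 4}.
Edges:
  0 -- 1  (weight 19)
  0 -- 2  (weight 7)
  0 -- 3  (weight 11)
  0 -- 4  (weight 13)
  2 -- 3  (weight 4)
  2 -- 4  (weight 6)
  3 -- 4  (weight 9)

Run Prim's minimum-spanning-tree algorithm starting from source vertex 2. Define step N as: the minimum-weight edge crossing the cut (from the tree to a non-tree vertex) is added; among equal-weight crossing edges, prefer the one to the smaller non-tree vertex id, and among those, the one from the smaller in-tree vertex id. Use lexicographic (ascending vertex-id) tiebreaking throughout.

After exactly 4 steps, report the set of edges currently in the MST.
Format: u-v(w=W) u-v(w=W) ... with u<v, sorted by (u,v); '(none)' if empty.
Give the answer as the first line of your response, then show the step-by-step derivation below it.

0-1(w=19) 0-2(w=7) 2-3(w=4) 2-4(w=6)

step 1: add edge 2-3 (w=4); MST = {2-3(w=4)}
step 2: add edge 2-4 (w=6); MST = {2-3(w=4) 2-4(w=6)}
step 3: add edge 0-2 (w=7); MST = {0-2(w=7) 2-3(w=4) 2-4(w=6)}
step 4: add edge 0-1 (w=19); MST = {0-1(w=19) 0-2(w=7) 2-3(w=4) 2-4(w=6)}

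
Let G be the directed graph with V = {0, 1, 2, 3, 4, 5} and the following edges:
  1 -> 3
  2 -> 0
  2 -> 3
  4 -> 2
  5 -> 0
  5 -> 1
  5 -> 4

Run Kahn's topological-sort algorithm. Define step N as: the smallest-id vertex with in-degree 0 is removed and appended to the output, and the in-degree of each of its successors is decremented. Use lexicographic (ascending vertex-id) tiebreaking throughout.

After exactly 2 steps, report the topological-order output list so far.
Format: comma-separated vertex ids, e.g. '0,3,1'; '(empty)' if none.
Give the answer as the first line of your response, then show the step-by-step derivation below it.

5,1

step 1: output 5; order=[5]; indeg=(1,0,1,2,0,0)
step 2: output 1; order=[5,1]; indeg=(1,0,1,1,0,0)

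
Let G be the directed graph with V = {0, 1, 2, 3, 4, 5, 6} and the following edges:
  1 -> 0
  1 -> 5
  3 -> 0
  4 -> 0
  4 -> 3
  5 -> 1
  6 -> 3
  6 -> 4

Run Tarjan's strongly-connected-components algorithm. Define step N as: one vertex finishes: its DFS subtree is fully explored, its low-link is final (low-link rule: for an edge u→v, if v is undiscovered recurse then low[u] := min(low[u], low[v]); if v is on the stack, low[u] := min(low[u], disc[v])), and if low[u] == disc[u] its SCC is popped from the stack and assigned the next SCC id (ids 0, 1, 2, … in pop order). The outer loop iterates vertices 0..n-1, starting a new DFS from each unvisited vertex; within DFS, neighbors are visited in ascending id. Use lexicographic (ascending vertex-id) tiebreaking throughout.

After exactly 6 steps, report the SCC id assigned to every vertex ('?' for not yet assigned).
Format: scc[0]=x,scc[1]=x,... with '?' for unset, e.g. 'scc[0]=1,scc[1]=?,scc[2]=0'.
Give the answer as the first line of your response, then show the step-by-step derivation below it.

scc[0]=0,scc[1]=1,scc[2]=2,scc[3]=3,scc[4]=4,scc[5]=1,scc[6]=?

step 1: low=(low[0]=0,low[1]=?,low[2]=?,low[3]=?,low[4]=?,low[5]=?,low[6]=?); scc=(scc[0]=0,scc[1]=?,scc[2]=?,scc[3]=?,scc[4]=?,scc[5]=?,scc[6]=?)
step 2: low=(low[0]=0,low[1]=1,low[2]=?,low[3]=?,low[4]=?,low[5]=1,low[6]=?); scc=(scc[0]=0,scc[1]=?,scc[2]=?,scc[3]=?,scc[4]=?,scc[5]=?,scc[6]=?)
step 3: low=(low[0]=0,low[1]=1,low[2]=?,low[3]=?,low[4]=?,low[5]=1,low[6]=?); scc=(scc[0]=0,scc[1]=1,scc[2]=?,scc[3]=?,scc[4]=?,scc[5]=1,scc[6]=?)
step 4: low=(low[0]=0,low[1]=1,low[2]=3,low[3]=?,low[4]=?,low[5]=1,low[6]=?); scc=(scc[0]=0,scc[1]=1,scc[2]=2,scc[3]=?,scc[4]=?,scc[5]=1,scc[6]=?)
step 5: low=(low[0]=0,low[1]=1,low[2]=3,low[3]=4,low[4]=?,low[5]=1,low[6]=?); scc=(scc[0]=0,scc[1]=1,scc[2]=2,scc[3]=3,scc[4]=?,scc[5]=1,scc[6]=?)
step 6: low=(low[0]=0,low[1]=1,low[2]=3,low[3]=4,low[4]=5,low[5]=1,low[6]=?); scc=(scc[0]=0,scc[1]=1,scc[2]=2,scc[3]=3,scc[4]=4,scc[5]=1,scc[6]=?)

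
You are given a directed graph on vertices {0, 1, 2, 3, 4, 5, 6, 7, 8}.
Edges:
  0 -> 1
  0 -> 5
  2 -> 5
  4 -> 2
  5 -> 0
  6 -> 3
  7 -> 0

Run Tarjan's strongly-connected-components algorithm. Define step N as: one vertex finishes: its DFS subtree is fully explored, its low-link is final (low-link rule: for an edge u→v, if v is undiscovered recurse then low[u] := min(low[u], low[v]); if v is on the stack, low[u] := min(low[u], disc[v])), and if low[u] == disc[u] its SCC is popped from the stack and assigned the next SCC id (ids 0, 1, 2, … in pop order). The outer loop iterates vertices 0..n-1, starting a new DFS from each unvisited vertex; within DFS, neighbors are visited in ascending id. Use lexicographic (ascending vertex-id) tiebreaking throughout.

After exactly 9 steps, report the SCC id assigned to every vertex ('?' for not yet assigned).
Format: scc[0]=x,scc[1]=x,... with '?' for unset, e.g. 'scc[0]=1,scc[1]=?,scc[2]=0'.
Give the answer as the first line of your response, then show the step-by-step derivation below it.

scc[0]=1,scc[1]=0,scc[2]=2,scc[3]=3,scc[4]=4,scc[5]=1,scc[6]=5,scc[7]=6,scc[8]=7

step 1: low=(low[0]=0,low[1]=1,low[2]=?,low[3]=?,low[4]=?,low[5]=?,low[6]=?,low[7]=?,low[8]=?); scc=(scc[0]=?,scc[1]=0,scc[2]=?,scc[3]=?,scc[4]=?,scc[5]=?,scc[6]=?,scc[7]=?,scc[8]=?)
step 2: low=(low[0]=0,low[1]=1,low[2]=?,low[3]=?,low[4]=?,low[5]=0,low[6]=?,low[7]=?,low[8]=?); scc=(scc[0]=?,scc[1]=0,scc[2]=?,scc[3]=?,scc[4]=?,scc[5]=?,scc[6]=?,scc[7]=?,scc[8]=?)
step 3: low=(low[0]=0,low[1]=1,low[2]=?,low[3]=?,low[4]=?,low[5]=0,low[6]=?,low[7]=?,low[8]=?); scc=(scc[0]=1,scc[1]=0,scc[2]=?,scc[3]=?,scc[4]=?,scc[5]=1,scc[6]=?,scc[7]=?,scc[8]=?)
step 4: low=(low[0]=0,low[1]=1,low[2]=3,low[3]=?,low[4]=?,low[5]=0,low[6]=?,low[7]=?,low[8]=?); scc=(scc[0]=1,scc[1]=0,scc[2]=2,scc[3]=?,scc[4]=?,scc[5]=1,scc[6]=?,scc[7]=?,scc[8]=?)
step 5: low=(low[0]=0,low[1]=1,low[2]=3,low[3]=4,low[4]=?,low[5]=0,low[6]=?,low[7]=?,low[8]=?); scc=(scc[0]=1,scc[1]=0,scc[2]=2,scc[3]=3,scc[4]=?,scc[5]=1,scc[6]=?,scc[7]=?,scc[8]=?)
step 6: low=(low[0]=0,low[1]=1,low[2]=3,low[3]=4,low[4]=5,low[5]=0,low[6]=?,low[7]=?,low[8]=?); scc=(scc[0]=1,scc[1]=0,scc[2]=2,scc[3]=3,scc[4]=4,scc[5]=1,scc[6]=?,scc[7]=?,scc[8]=?)
step 7: low=(low[0]=0,low[1]=1,low[2]=3,low[3]=4,low[4]=5,low[5]=0,low[6]=6,low[7]=?,low[8]=?); scc=(scc[0]=1,scc[1]=0,scc[2]=2,scc[3]=3,scc[4]=4,scc[5]=1,scc[6]=5,scc[7]=?,scc[8]=?)
step 8: low=(low[0]=0,low[1]=1,low[2]=3,low[3]=4,low[4]=5,low[5]=0,low[6]=6,low[7]=7,low[8]=?); scc=(scc[0]=1,scc[1]=0,scc[2]=2,scc[3]=3,scc[4]=4,scc[5]=1,scc[6]=5,scc[7]=6,scc[8]=?)
step 9: low=(low[0]=0,low[1]=1,low[2]=3,low[3]=4,low[4]=5,low[5]=0,low[6]=6,low[7]=7,low[8]=8); scc=(scc[0]=1,scc[1]=0,scc[2]=2,scc[3]=3,scc[4]=4,scc[5]=1,scc[6]=5,scc[7]=6,scc[8]=7)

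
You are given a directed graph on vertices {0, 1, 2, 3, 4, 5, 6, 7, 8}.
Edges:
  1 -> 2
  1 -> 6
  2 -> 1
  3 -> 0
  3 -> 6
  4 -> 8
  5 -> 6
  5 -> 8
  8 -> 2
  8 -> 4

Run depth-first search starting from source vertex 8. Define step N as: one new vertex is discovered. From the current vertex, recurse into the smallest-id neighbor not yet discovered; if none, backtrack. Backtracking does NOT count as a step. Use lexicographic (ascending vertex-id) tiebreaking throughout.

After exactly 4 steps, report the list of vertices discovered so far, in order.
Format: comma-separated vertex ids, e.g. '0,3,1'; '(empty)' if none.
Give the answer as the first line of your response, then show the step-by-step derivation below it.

8,2,1,6

step 1: discover 8; path=8; order=8
step 2: discover 2; path=8>2; order=8,2
step 3: discover 1; path=8>2>1; order=8,2,1
step 4: discover 6; path=8>2>1>6; order=8,2,1,6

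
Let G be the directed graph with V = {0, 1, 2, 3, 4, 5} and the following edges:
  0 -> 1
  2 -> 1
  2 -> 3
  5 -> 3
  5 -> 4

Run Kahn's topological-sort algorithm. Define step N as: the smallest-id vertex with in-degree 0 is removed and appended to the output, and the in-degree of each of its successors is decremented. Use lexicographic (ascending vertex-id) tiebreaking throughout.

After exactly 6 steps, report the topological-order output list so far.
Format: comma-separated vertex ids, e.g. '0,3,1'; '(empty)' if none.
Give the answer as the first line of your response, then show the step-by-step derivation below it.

0,2,1,5,3,4

step 1: output 0; order=[0]; indeg=(0,1,0,2,1,0)
step 2: output 2; order=[0,2]; indeg=(0,0,0,1,1,0)
step 3: output 1; order=[0,2,1]; indeg=(0,0,0,1,1,0)
step 4: output 5; order=[0,2,1,5]; indeg=(0,0,0,0,0,0)
step 5: output 3; order=[0,2,1,5,3]; indeg=(0,0,0,0,0,0)
step 6: output 4; order=[0,2,1,5,3,4]; indeg=(0,0,0,0,0,0)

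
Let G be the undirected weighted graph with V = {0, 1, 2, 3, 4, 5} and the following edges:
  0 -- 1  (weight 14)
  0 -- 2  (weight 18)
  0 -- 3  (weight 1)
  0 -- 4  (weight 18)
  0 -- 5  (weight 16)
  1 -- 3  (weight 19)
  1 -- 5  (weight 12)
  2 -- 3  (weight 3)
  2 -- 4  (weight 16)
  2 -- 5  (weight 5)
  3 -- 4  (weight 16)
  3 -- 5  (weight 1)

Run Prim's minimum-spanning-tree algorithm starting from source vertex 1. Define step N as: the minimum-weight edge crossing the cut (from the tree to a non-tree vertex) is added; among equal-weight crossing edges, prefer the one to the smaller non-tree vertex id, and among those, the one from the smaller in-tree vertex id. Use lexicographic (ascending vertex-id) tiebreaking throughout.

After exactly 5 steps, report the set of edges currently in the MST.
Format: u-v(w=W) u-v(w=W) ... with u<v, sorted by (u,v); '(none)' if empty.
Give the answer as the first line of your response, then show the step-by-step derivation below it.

0-3(w=1) 1-5(w=12) 2-3(w=3) 2-4(w=16) 3-5(w=1)

step 1: add edge 1-5 (w=12); MST = {1-5(w=12)}
step 2: add edge 3-5 (w=1); MST = {1-5(w=12) 3-5(w=1)}
step 3: add edge 0-3 (w=1); MST = {0-3(w=1) 1-5(w=12) 3-5(w=1)}
step 4: add edge 2-3 (w=3); MST = {0-3(w=1) 1-5(w=12) 2-3(w=3) 3-5(w=1)}
step 5: add edge 2-4 (w=16); MST = {0-3(w=1) 1-5(w=12) 2-3(w=3) 2-4(w=16) 3-5(w=1)}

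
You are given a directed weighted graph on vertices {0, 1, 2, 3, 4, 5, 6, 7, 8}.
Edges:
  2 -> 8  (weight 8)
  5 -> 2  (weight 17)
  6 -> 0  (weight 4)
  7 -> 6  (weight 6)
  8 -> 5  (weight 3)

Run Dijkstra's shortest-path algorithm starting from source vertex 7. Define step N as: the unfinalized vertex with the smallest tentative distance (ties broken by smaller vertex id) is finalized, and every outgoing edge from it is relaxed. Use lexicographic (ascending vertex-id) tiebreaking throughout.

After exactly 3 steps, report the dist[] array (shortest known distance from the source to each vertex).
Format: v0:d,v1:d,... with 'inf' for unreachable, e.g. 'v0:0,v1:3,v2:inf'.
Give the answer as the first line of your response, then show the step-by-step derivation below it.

v0:10,v1:inf,v2:inf,v3:inf,v4:inf,v5:inf,v6:6,v7:0,v8:inf

step 1: dist = v0:inf,v1:inf,v2:inf,v3:inf,v4:inf,v5:inf,v6:6,v7:0,v8:inf
step 2: dist = v0:10,v1:inf,v2:inf,v3:inf,v4:inf,v5:inf,v6:6,v7:0,v8:inf
step 3: dist = v0:10,v1:inf,v2:inf,v3:inf,v4:inf,v5:inf,v6:6,v7:0,v8:inf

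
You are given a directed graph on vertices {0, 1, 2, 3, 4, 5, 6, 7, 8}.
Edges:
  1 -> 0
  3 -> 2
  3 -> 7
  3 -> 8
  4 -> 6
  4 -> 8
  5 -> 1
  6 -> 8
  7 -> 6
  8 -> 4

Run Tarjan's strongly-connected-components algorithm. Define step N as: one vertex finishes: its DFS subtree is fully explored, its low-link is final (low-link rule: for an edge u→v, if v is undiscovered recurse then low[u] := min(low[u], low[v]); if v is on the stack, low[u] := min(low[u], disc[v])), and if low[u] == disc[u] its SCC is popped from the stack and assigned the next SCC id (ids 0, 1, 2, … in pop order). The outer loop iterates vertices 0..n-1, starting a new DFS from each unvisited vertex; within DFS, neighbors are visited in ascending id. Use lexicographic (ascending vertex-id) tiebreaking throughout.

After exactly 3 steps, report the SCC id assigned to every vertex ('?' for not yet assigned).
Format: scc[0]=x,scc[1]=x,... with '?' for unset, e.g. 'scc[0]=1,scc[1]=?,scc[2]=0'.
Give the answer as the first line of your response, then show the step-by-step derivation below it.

scc[0]=0,scc[1]=1,scc[2]=2,scc[3]=?,scc[4]=?,scc[5]=?,scc[6]=?,scc[7]=?,scc[8]=?

step 1: low=(low[0]=0,low[1]=?,low[2]=?,low[3]=?,low[4]=?,low[5]=?,low[6]=?,low[7]=?,low[8]=?); scc=(scc[0]=0,scc[1]=?,scc[2]=?,scc[3]=?,scc[4]=?,scc[5]=?,scc[6]=?,scc[7]=?,scc[8]=?)
step 2: low=(low[0]=0,low[1]=1,low[2]=?,low[3]=?,low[4]=?,low[5]=?,low[6]=?,low[7]=?,low[8]=?); scc=(scc[0]=0,scc[1]=1,scc[2]=?,scc[3]=?,scc[4]=?,scc[5]=?,scc[6]=?,scc[7]=?,scc[8]=?)
step 3: low=(low[0]=0,low[1]=1,low[2]=2,low[3]=?,low[4]=?,low[5]=?,low[6]=?,low[7]=?,low[8]=?); scc=(scc[0]=0,scc[1]=1,scc[2]=2,scc[3]=?,scc[4]=?,scc[5]=?,scc[6]=?,scc[7]=?,scc[8]=?)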